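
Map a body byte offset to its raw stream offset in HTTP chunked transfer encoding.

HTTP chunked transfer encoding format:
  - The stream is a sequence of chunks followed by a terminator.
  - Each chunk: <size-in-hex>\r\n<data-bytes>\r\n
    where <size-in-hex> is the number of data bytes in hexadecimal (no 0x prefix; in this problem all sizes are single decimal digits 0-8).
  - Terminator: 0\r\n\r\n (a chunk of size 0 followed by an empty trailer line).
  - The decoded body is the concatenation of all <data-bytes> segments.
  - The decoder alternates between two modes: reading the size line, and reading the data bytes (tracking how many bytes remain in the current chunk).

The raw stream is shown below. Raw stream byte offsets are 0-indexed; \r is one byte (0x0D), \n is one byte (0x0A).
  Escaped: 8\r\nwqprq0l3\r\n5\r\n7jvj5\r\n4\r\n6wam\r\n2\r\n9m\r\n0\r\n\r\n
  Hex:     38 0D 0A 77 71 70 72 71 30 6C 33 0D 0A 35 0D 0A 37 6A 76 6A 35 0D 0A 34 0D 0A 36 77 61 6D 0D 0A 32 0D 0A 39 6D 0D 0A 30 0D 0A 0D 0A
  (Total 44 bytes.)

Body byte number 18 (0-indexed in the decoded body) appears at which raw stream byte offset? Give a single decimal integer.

Answer: 36

Derivation:
Chunk 1: stream[0..1]='8' size=0x8=8, data at stream[3..11]='wqprq0l3' -> body[0..8], body so far='wqprq0l3'
Chunk 2: stream[13..14]='5' size=0x5=5, data at stream[16..21]='7jvj5' -> body[8..13], body so far='wqprq0l37jvj5'
Chunk 3: stream[23..24]='4' size=0x4=4, data at stream[26..30]='6wam' -> body[13..17], body so far='wqprq0l37jvj56wam'
Chunk 4: stream[32..33]='2' size=0x2=2, data at stream[35..37]='9m' -> body[17..19], body so far='wqprq0l37jvj56wam9m'
Chunk 5: stream[39..40]='0' size=0 (terminator). Final body='wqprq0l37jvj56wam9m' (19 bytes)
Body byte 18 at stream offset 36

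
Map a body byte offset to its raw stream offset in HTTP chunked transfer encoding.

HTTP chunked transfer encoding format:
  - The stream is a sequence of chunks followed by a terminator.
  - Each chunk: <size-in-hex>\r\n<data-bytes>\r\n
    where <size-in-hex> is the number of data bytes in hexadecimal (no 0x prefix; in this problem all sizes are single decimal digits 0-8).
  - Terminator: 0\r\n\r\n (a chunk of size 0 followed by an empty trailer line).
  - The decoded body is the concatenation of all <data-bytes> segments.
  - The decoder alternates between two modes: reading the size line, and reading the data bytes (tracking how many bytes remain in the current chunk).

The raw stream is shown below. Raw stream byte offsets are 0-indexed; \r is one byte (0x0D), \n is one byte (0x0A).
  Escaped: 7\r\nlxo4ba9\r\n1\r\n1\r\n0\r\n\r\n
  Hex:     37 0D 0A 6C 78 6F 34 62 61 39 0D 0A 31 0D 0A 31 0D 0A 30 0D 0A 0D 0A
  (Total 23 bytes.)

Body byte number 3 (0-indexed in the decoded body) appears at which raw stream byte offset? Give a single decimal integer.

Answer: 6

Derivation:
Chunk 1: stream[0..1]='7' size=0x7=7, data at stream[3..10]='lxo4ba9' -> body[0..7], body so far='lxo4ba9'
Chunk 2: stream[12..13]='1' size=0x1=1, data at stream[15..16]='1' -> body[7..8], body so far='lxo4ba91'
Chunk 3: stream[18..19]='0' size=0 (terminator). Final body='lxo4ba91' (8 bytes)
Body byte 3 at stream offset 6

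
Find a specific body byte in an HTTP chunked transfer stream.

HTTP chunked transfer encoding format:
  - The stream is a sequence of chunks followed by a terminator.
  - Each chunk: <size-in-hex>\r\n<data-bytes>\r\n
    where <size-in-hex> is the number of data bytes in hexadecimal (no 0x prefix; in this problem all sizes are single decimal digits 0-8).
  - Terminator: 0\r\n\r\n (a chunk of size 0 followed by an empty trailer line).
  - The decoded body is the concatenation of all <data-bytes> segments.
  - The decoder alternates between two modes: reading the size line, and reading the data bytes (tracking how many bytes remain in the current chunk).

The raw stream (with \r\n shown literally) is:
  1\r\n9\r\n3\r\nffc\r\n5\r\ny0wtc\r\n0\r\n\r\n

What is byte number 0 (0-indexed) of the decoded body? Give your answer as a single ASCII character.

Chunk 1: stream[0..1]='1' size=0x1=1, data at stream[3..4]='9' -> body[0..1], body so far='9'
Chunk 2: stream[6..7]='3' size=0x3=3, data at stream[9..12]='ffc' -> body[1..4], body so far='9ffc'
Chunk 3: stream[14..15]='5' size=0x5=5, data at stream[17..22]='y0wtc' -> body[4..9], body so far='9ffcy0wtc'
Chunk 4: stream[24..25]='0' size=0 (terminator). Final body='9ffcy0wtc' (9 bytes)
Body byte 0 = '9'

Answer: 9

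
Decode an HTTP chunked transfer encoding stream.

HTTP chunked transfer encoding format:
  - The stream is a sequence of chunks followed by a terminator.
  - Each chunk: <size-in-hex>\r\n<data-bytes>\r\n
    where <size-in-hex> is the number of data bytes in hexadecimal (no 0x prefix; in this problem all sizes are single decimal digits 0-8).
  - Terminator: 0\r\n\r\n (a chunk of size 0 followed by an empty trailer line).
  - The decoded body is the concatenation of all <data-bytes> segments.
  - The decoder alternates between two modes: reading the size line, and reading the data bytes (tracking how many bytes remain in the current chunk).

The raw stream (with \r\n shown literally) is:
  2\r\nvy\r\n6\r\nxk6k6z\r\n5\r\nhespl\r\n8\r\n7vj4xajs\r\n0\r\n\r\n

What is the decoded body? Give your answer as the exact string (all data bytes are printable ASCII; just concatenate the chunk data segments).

Answer: vyxk6k6zhespl7vj4xajs

Derivation:
Chunk 1: stream[0..1]='2' size=0x2=2, data at stream[3..5]='vy' -> body[0..2], body so far='vy'
Chunk 2: stream[7..8]='6' size=0x6=6, data at stream[10..16]='xk6k6z' -> body[2..8], body so far='vyxk6k6z'
Chunk 3: stream[18..19]='5' size=0x5=5, data at stream[21..26]='hespl' -> body[8..13], body so far='vyxk6k6zhespl'
Chunk 4: stream[28..29]='8' size=0x8=8, data at stream[31..39]='7vj4xajs' -> body[13..21], body so far='vyxk6k6zhespl7vj4xajs'
Chunk 5: stream[41..42]='0' size=0 (terminator). Final body='vyxk6k6zhespl7vj4xajs' (21 bytes)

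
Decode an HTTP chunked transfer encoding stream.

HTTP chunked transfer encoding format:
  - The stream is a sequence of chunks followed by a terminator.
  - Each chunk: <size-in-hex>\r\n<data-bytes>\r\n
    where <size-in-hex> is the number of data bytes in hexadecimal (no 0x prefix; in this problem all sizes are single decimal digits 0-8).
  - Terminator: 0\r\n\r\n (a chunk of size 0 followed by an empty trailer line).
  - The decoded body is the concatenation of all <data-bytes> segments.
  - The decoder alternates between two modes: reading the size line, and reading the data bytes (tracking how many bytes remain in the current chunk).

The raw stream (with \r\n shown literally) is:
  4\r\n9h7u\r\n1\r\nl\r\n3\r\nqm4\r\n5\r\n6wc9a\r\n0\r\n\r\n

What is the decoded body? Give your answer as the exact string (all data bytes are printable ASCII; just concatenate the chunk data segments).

Answer: 9h7ulqm46wc9a

Derivation:
Chunk 1: stream[0..1]='4' size=0x4=4, data at stream[3..7]='9h7u' -> body[0..4], body so far='9h7u'
Chunk 2: stream[9..10]='1' size=0x1=1, data at stream[12..13]='l' -> body[4..5], body so far='9h7ul'
Chunk 3: stream[15..16]='3' size=0x3=3, data at stream[18..21]='qm4' -> body[5..8], body so far='9h7ulqm4'
Chunk 4: stream[23..24]='5' size=0x5=5, data at stream[26..31]='6wc9a' -> body[8..13], body so far='9h7ulqm46wc9a'
Chunk 5: stream[33..34]='0' size=0 (terminator). Final body='9h7ulqm46wc9a' (13 bytes)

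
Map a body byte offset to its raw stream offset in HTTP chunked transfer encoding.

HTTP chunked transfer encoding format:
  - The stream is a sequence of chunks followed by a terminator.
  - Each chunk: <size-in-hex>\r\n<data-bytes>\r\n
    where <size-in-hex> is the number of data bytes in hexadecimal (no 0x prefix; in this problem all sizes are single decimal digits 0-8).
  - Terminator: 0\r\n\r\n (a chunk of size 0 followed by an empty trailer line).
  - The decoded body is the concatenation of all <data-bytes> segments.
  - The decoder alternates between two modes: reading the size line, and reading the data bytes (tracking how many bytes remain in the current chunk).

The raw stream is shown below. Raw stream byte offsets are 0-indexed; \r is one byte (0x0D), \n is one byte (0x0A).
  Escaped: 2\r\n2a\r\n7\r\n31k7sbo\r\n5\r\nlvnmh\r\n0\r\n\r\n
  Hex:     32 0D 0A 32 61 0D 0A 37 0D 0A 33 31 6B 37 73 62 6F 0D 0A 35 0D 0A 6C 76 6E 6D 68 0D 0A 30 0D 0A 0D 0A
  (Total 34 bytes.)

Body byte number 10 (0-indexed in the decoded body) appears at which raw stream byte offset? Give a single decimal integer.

Chunk 1: stream[0..1]='2' size=0x2=2, data at stream[3..5]='2a' -> body[0..2], body so far='2a'
Chunk 2: stream[7..8]='7' size=0x7=7, data at stream[10..17]='31k7sbo' -> body[2..9], body so far='2a31k7sbo'
Chunk 3: stream[19..20]='5' size=0x5=5, data at stream[22..27]='lvnmh' -> body[9..14], body so far='2a31k7sbolvnmh'
Chunk 4: stream[29..30]='0' size=0 (terminator). Final body='2a31k7sbolvnmh' (14 bytes)
Body byte 10 at stream offset 23

Answer: 23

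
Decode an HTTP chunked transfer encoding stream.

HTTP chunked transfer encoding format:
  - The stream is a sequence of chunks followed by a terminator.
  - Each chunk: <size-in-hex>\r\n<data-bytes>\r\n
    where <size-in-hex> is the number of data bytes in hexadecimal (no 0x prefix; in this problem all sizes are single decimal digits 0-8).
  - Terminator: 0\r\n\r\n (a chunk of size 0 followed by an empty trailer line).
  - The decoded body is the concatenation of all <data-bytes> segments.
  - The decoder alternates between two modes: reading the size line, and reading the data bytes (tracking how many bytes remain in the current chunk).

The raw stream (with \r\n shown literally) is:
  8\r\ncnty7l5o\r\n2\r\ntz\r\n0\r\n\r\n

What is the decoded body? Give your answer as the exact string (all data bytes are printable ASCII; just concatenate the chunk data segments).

Chunk 1: stream[0..1]='8' size=0x8=8, data at stream[3..11]='cnty7l5o' -> body[0..8], body so far='cnty7l5o'
Chunk 2: stream[13..14]='2' size=0x2=2, data at stream[16..18]='tz' -> body[8..10], body so far='cnty7l5otz'
Chunk 3: stream[20..21]='0' size=0 (terminator). Final body='cnty7l5otz' (10 bytes)

Answer: cnty7l5otz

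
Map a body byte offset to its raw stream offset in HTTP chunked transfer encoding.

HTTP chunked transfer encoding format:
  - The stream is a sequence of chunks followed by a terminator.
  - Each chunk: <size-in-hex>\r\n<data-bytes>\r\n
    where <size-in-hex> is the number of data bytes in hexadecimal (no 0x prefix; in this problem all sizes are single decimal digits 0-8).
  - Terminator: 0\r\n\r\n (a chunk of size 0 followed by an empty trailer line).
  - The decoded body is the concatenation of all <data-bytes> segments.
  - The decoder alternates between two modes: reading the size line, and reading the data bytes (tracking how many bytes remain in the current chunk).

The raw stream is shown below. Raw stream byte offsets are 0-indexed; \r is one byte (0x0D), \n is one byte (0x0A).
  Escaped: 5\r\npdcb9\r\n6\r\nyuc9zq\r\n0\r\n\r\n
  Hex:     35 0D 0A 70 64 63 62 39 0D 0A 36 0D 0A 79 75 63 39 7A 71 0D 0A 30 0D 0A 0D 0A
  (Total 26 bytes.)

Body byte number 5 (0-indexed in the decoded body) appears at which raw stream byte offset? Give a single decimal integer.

Answer: 13

Derivation:
Chunk 1: stream[0..1]='5' size=0x5=5, data at stream[3..8]='pdcb9' -> body[0..5], body so far='pdcb9'
Chunk 2: stream[10..11]='6' size=0x6=6, data at stream[13..19]='yuc9zq' -> body[5..11], body so far='pdcb9yuc9zq'
Chunk 3: stream[21..22]='0' size=0 (terminator). Final body='pdcb9yuc9zq' (11 bytes)
Body byte 5 at stream offset 13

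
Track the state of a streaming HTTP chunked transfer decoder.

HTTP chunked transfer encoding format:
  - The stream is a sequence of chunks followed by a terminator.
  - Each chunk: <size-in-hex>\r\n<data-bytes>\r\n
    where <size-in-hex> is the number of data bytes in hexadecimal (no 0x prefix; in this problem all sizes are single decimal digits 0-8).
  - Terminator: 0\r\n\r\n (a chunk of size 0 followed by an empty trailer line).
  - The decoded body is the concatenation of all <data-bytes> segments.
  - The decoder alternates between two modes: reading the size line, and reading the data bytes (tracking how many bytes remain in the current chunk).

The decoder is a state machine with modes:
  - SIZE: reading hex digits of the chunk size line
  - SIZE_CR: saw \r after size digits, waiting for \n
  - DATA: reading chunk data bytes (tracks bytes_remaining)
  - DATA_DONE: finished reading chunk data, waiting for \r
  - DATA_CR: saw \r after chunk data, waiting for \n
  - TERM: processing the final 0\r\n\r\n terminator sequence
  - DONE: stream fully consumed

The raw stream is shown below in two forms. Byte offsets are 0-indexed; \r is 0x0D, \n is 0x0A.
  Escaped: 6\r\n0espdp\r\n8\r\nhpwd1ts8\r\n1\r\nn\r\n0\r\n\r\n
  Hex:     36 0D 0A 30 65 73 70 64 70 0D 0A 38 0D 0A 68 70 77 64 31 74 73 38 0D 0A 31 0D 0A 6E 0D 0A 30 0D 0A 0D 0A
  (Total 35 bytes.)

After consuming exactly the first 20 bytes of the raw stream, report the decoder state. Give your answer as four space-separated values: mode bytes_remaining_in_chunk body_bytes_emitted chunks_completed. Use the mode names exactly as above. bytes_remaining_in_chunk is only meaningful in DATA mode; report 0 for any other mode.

Answer: DATA 2 12 1

Derivation:
Byte 0 = '6': mode=SIZE remaining=0 emitted=0 chunks_done=0
Byte 1 = 0x0D: mode=SIZE_CR remaining=0 emitted=0 chunks_done=0
Byte 2 = 0x0A: mode=DATA remaining=6 emitted=0 chunks_done=0
Byte 3 = '0': mode=DATA remaining=5 emitted=1 chunks_done=0
Byte 4 = 'e': mode=DATA remaining=4 emitted=2 chunks_done=0
Byte 5 = 's': mode=DATA remaining=3 emitted=3 chunks_done=0
Byte 6 = 'p': mode=DATA remaining=2 emitted=4 chunks_done=0
Byte 7 = 'd': mode=DATA remaining=1 emitted=5 chunks_done=0
Byte 8 = 'p': mode=DATA_DONE remaining=0 emitted=6 chunks_done=0
Byte 9 = 0x0D: mode=DATA_CR remaining=0 emitted=6 chunks_done=0
Byte 10 = 0x0A: mode=SIZE remaining=0 emitted=6 chunks_done=1
Byte 11 = '8': mode=SIZE remaining=0 emitted=6 chunks_done=1
Byte 12 = 0x0D: mode=SIZE_CR remaining=0 emitted=6 chunks_done=1
Byte 13 = 0x0A: mode=DATA remaining=8 emitted=6 chunks_done=1
Byte 14 = 'h': mode=DATA remaining=7 emitted=7 chunks_done=1
Byte 15 = 'p': mode=DATA remaining=6 emitted=8 chunks_done=1
Byte 16 = 'w': mode=DATA remaining=5 emitted=9 chunks_done=1
Byte 17 = 'd': mode=DATA remaining=4 emitted=10 chunks_done=1
Byte 18 = '1': mode=DATA remaining=3 emitted=11 chunks_done=1
Byte 19 = 't': mode=DATA remaining=2 emitted=12 chunks_done=1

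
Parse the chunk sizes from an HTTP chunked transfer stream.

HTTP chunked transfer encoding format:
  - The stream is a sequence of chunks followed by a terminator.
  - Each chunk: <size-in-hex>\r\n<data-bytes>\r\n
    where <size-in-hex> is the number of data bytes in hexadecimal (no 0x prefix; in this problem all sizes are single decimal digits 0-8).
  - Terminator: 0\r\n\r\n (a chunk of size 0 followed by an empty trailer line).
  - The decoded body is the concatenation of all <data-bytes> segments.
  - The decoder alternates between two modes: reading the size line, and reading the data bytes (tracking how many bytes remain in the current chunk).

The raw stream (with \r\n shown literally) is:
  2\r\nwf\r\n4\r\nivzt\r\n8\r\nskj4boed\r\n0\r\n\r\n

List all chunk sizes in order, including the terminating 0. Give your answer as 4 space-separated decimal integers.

Chunk 1: stream[0..1]='2' size=0x2=2, data at stream[3..5]='wf' -> body[0..2], body so far='wf'
Chunk 2: stream[7..8]='4' size=0x4=4, data at stream[10..14]='ivzt' -> body[2..6], body so far='wfivzt'
Chunk 3: stream[16..17]='8' size=0x8=8, data at stream[19..27]='skj4boed' -> body[6..14], body so far='wfivztskj4boed'
Chunk 4: stream[29..30]='0' size=0 (terminator). Final body='wfivztskj4boed' (14 bytes)

Answer: 2 4 8 0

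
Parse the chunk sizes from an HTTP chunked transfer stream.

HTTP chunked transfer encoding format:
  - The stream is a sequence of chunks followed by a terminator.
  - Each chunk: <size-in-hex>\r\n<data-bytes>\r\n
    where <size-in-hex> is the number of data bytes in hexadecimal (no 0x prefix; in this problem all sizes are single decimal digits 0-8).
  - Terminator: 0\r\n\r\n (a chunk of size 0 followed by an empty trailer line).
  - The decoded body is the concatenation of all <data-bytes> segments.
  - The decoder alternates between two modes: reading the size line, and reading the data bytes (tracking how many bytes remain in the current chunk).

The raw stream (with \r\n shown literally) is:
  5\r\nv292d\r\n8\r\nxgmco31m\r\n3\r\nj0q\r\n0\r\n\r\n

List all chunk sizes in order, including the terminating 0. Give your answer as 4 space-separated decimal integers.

Answer: 5 8 3 0

Derivation:
Chunk 1: stream[0..1]='5' size=0x5=5, data at stream[3..8]='v292d' -> body[0..5], body so far='v292d'
Chunk 2: stream[10..11]='8' size=0x8=8, data at stream[13..21]='xgmco31m' -> body[5..13], body so far='v292dxgmco31m'
Chunk 3: stream[23..24]='3' size=0x3=3, data at stream[26..29]='j0q' -> body[13..16], body so far='v292dxgmco31mj0q'
Chunk 4: stream[31..32]='0' size=0 (terminator). Final body='v292dxgmco31mj0q' (16 bytes)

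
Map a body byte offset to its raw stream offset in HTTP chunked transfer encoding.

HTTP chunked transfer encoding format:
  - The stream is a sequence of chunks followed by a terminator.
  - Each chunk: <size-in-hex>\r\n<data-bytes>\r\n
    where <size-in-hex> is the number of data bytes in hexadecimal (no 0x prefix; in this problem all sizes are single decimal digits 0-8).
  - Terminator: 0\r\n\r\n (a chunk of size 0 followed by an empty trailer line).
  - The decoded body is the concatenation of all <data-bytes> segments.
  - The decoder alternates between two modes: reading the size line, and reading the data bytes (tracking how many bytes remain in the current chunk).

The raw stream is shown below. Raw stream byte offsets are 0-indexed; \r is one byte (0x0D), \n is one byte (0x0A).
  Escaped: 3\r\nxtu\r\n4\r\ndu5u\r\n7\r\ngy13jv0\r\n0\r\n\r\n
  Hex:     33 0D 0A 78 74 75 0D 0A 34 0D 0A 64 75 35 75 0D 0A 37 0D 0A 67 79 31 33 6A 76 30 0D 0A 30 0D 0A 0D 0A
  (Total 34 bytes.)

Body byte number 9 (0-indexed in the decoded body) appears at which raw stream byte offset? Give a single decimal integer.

Chunk 1: stream[0..1]='3' size=0x3=3, data at stream[3..6]='xtu' -> body[0..3], body so far='xtu'
Chunk 2: stream[8..9]='4' size=0x4=4, data at stream[11..15]='du5u' -> body[3..7], body so far='xtudu5u'
Chunk 3: stream[17..18]='7' size=0x7=7, data at stream[20..27]='gy13jv0' -> body[7..14], body so far='xtudu5ugy13jv0'
Chunk 4: stream[29..30]='0' size=0 (terminator). Final body='xtudu5ugy13jv0' (14 bytes)
Body byte 9 at stream offset 22

Answer: 22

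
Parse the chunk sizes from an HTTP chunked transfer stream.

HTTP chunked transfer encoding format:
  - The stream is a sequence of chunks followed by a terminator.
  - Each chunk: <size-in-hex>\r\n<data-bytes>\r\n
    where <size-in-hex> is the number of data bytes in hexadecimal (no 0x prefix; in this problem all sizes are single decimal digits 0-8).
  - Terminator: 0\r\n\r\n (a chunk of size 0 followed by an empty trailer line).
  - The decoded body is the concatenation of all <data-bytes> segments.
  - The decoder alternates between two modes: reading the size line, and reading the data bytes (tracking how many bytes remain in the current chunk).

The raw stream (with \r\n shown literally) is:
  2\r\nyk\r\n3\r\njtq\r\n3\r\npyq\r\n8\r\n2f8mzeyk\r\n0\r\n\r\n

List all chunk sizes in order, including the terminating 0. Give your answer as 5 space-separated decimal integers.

Answer: 2 3 3 8 0

Derivation:
Chunk 1: stream[0..1]='2' size=0x2=2, data at stream[3..5]='yk' -> body[0..2], body so far='yk'
Chunk 2: stream[7..8]='3' size=0x3=3, data at stream[10..13]='jtq' -> body[2..5], body so far='ykjtq'
Chunk 3: stream[15..16]='3' size=0x3=3, data at stream[18..21]='pyq' -> body[5..8], body so far='ykjtqpyq'
Chunk 4: stream[23..24]='8' size=0x8=8, data at stream[26..34]='2f8mzeyk' -> body[8..16], body so far='ykjtqpyq2f8mzeyk'
Chunk 5: stream[36..37]='0' size=0 (terminator). Final body='ykjtqpyq2f8mzeyk' (16 bytes)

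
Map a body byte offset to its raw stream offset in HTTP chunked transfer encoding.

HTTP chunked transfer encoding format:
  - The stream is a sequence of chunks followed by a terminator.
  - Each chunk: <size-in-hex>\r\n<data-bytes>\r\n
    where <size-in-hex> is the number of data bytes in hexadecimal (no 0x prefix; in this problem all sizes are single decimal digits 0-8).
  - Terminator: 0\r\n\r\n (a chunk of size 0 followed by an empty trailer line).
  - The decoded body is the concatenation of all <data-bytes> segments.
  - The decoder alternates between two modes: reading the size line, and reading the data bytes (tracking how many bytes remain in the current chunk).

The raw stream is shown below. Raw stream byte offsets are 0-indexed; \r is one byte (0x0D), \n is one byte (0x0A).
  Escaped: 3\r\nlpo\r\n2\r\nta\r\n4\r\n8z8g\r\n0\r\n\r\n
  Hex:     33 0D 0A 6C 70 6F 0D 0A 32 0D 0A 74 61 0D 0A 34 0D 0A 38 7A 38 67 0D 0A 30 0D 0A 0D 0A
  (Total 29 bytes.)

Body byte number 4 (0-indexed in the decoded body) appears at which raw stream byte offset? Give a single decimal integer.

Answer: 12

Derivation:
Chunk 1: stream[0..1]='3' size=0x3=3, data at stream[3..6]='lpo' -> body[0..3], body so far='lpo'
Chunk 2: stream[8..9]='2' size=0x2=2, data at stream[11..13]='ta' -> body[3..5], body so far='lpota'
Chunk 3: stream[15..16]='4' size=0x4=4, data at stream[18..22]='8z8g' -> body[5..9], body so far='lpota8z8g'
Chunk 4: stream[24..25]='0' size=0 (terminator). Final body='lpota8z8g' (9 bytes)
Body byte 4 at stream offset 12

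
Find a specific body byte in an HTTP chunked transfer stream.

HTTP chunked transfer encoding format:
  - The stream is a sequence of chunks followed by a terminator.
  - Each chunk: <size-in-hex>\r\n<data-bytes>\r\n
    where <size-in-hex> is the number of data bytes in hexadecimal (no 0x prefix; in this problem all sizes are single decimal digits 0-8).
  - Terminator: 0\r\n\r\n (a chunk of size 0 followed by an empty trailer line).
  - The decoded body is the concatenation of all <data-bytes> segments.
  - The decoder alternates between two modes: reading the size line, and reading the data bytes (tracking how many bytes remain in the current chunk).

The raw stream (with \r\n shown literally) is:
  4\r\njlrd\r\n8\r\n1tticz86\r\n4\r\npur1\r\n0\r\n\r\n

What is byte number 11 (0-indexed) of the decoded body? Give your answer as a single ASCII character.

Chunk 1: stream[0..1]='4' size=0x4=4, data at stream[3..7]='jlrd' -> body[0..4], body so far='jlrd'
Chunk 2: stream[9..10]='8' size=0x8=8, data at stream[12..20]='1tticz86' -> body[4..12], body so far='jlrd1tticz86'
Chunk 3: stream[22..23]='4' size=0x4=4, data at stream[25..29]='pur1' -> body[12..16], body so far='jlrd1tticz86pur1'
Chunk 4: stream[31..32]='0' size=0 (terminator). Final body='jlrd1tticz86pur1' (16 bytes)
Body byte 11 = '6'

Answer: 6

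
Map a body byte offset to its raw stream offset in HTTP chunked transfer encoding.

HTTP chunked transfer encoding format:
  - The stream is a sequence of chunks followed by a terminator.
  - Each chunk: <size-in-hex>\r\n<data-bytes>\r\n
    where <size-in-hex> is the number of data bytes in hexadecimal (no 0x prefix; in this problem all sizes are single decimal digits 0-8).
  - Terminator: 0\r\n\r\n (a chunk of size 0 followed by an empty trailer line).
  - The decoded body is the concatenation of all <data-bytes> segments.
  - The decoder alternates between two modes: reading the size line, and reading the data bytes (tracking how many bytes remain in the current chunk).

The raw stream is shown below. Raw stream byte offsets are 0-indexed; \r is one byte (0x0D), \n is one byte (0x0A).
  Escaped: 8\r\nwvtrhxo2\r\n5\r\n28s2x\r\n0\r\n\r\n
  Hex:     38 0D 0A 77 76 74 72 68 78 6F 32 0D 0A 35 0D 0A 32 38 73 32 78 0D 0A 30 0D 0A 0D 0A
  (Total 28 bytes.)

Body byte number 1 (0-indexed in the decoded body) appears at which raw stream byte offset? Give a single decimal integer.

Chunk 1: stream[0..1]='8' size=0x8=8, data at stream[3..11]='wvtrhxo2' -> body[0..8], body so far='wvtrhxo2'
Chunk 2: stream[13..14]='5' size=0x5=5, data at stream[16..21]='28s2x' -> body[8..13], body so far='wvtrhxo228s2x'
Chunk 3: stream[23..24]='0' size=0 (terminator). Final body='wvtrhxo228s2x' (13 bytes)
Body byte 1 at stream offset 4

Answer: 4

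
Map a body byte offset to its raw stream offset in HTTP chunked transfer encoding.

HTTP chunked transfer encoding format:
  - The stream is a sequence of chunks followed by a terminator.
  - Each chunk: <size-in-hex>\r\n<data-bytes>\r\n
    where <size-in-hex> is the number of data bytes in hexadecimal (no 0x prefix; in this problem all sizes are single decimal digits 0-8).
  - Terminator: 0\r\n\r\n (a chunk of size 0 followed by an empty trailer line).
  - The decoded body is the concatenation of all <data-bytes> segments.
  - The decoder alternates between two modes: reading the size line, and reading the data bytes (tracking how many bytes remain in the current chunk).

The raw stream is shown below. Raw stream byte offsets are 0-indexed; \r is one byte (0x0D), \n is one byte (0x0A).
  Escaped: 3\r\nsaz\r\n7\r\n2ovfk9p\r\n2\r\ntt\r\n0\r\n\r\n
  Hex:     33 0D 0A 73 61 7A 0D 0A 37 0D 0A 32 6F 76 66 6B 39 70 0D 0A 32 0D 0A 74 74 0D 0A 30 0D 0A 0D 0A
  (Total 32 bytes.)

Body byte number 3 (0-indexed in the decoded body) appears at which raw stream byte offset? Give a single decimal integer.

Chunk 1: stream[0..1]='3' size=0x3=3, data at stream[3..6]='saz' -> body[0..3], body so far='saz'
Chunk 2: stream[8..9]='7' size=0x7=7, data at stream[11..18]='2ovfk9p' -> body[3..10], body so far='saz2ovfk9p'
Chunk 3: stream[20..21]='2' size=0x2=2, data at stream[23..25]='tt' -> body[10..12], body so far='saz2ovfk9ptt'
Chunk 4: stream[27..28]='0' size=0 (terminator). Final body='saz2ovfk9ptt' (12 bytes)
Body byte 3 at stream offset 11

Answer: 11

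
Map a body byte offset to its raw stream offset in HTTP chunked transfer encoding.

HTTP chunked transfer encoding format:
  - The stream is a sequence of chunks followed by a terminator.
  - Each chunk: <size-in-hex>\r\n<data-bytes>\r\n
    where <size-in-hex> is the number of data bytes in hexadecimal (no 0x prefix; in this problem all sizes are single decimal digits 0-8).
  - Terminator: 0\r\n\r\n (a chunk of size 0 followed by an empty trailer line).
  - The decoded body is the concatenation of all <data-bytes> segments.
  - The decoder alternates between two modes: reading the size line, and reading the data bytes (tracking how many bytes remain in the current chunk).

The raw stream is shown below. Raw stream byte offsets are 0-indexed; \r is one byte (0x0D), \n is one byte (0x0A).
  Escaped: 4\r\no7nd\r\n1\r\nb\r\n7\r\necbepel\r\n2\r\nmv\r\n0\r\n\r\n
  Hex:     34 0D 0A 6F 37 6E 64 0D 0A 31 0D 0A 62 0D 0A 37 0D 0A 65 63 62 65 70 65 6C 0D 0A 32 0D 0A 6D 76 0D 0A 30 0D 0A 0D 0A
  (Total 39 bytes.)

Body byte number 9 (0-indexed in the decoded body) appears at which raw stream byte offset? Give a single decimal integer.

Chunk 1: stream[0..1]='4' size=0x4=4, data at stream[3..7]='o7nd' -> body[0..4], body so far='o7nd'
Chunk 2: stream[9..10]='1' size=0x1=1, data at stream[12..13]='b' -> body[4..5], body so far='o7ndb'
Chunk 3: stream[15..16]='7' size=0x7=7, data at stream[18..25]='ecbepel' -> body[5..12], body so far='o7ndbecbepel'
Chunk 4: stream[27..28]='2' size=0x2=2, data at stream[30..32]='mv' -> body[12..14], body so far='o7ndbecbepelmv'
Chunk 5: stream[34..35]='0' size=0 (terminator). Final body='o7ndbecbepelmv' (14 bytes)
Body byte 9 at stream offset 22

Answer: 22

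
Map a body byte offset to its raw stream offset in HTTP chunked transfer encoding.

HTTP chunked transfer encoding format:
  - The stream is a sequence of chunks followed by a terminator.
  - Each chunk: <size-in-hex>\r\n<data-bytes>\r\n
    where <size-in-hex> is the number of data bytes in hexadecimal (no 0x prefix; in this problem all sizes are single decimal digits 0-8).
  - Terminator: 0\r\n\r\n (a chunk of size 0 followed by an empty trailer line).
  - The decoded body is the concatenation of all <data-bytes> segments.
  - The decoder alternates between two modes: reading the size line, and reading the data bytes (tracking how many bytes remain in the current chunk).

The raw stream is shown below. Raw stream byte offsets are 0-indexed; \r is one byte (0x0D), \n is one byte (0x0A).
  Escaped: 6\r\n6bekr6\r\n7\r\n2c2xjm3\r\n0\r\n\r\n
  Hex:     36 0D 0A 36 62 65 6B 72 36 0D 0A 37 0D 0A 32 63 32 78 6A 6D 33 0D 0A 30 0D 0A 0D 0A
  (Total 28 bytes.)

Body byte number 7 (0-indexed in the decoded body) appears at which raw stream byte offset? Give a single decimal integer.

Answer: 15

Derivation:
Chunk 1: stream[0..1]='6' size=0x6=6, data at stream[3..9]='6bekr6' -> body[0..6], body so far='6bekr6'
Chunk 2: stream[11..12]='7' size=0x7=7, data at stream[14..21]='2c2xjm3' -> body[6..13], body so far='6bekr62c2xjm3'
Chunk 3: stream[23..24]='0' size=0 (terminator). Final body='6bekr62c2xjm3' (13 bytes)
Body byte 7 at stream offset 15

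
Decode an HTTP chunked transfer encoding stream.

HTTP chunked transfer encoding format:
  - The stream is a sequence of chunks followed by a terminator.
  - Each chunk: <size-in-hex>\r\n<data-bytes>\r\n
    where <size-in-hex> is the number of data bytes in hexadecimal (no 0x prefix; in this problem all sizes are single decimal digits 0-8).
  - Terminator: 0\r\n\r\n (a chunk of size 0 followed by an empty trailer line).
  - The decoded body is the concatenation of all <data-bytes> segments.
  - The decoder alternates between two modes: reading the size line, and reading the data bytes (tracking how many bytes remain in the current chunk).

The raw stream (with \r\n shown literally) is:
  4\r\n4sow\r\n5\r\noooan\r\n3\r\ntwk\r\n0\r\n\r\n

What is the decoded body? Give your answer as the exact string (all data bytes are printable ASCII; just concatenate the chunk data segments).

Chunk 1: stream[0..1]='4' size=0x4=4, data at stream[3..7]='4sow' -> body[0..4], body so far='4sow'
Chunk 2: stream[9..10]='5' size=0x5=5, data at stream[12..17]='oooan' -> body[4..9], body so far='4sowoooan'
Chunk 3: stream[19..20]='3' size=0x3=3, data at stream[22..25]='twk' -> body[9..12], body so far='4sowoooantwk'
Chunk 4: stream[27..28]='0' size=0 (terminator). Final body='4sowoooantwk' (12 bytes)

Answer: 4sowoooantwk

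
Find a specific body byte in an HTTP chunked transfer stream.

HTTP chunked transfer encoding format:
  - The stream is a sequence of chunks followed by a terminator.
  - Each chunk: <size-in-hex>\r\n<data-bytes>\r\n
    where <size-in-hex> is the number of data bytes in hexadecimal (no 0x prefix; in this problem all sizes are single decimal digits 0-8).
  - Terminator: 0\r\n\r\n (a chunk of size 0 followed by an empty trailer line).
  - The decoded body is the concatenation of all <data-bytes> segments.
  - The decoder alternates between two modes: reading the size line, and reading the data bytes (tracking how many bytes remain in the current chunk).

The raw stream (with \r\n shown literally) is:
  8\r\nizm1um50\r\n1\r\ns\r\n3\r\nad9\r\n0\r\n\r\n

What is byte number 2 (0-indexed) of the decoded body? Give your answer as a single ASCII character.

Chunk 1: stream[0..1]='8' size=0x8=8, data at stream[3..11]='izm1um50' -> body[0..8], body so far='izm1um50'
Chunk 2: stream[13..14]='1' size=0x1=1, data at stream[16..17]='s' -> body[8..9], body so far='izm1um50s'
Chunk 3: stream[19..20]='3' size=0x3=3, data at stream[22..25]='ad9' -> body[9..12], body so far='izm1um50sad9'
Chunk 4: stream[27..28]='0' size=0 (terminator). Final body='izm1um50sad9' (12 bytes)
Body byte 2 = 'm'

Answer: m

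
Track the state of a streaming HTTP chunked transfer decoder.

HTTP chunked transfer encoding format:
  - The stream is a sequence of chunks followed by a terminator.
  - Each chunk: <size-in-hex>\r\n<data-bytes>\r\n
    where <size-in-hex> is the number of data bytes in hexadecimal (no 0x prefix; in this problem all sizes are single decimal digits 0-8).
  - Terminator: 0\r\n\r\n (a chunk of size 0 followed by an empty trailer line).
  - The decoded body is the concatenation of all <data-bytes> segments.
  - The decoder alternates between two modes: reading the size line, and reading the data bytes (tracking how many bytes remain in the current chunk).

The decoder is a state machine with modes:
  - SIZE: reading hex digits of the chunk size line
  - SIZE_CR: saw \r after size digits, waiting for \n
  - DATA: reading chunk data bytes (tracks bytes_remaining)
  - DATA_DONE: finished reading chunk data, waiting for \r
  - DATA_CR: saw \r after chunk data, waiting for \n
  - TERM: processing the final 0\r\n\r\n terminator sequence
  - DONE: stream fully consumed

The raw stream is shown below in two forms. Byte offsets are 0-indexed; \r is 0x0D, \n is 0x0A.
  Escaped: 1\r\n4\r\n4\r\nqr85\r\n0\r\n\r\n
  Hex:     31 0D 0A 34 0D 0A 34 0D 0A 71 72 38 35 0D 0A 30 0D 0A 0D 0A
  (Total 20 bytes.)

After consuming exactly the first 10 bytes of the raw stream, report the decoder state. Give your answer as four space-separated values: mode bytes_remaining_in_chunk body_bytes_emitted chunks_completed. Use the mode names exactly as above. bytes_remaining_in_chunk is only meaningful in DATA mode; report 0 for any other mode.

Byte 0 = '1': mode=SIZE remaining=0 emitted=0 chunks_done=0
Byte 1 = 0x0D: mode=SIZE_CR remaining=0 emitted=0 chunks_done=0
Byte 2 = 0x0A: mode=DATA remaining=1 emitted=0 chunks_done=0
Byte 3 = '4': mode=DATA_DONE remaining=0 emitted=1 chunks_done=0
Byte 4 = 0x0D: mode=DATA_CR remaining=0 emitted=1 chunks_done=0
Byte 5 = 0x0A: mode=SIZE remaining=0 emitted=1 chunks_done=1
Byte 6 = '4': mode=SIZE remaining=0 emitted=1 chunks_done=1
Byte 7 = 0x0D: mode=SIZE_CR remaining=0 emitted=1 chunks_done=1
Byte 8 = 0x0A: mode=DATA remaining=4 emitted=1 chunks_done=1
Byte 9 = 'q': mode=DATA remaining=3 emitted=2 chunks_done=1

Answer: DATA 3 2 1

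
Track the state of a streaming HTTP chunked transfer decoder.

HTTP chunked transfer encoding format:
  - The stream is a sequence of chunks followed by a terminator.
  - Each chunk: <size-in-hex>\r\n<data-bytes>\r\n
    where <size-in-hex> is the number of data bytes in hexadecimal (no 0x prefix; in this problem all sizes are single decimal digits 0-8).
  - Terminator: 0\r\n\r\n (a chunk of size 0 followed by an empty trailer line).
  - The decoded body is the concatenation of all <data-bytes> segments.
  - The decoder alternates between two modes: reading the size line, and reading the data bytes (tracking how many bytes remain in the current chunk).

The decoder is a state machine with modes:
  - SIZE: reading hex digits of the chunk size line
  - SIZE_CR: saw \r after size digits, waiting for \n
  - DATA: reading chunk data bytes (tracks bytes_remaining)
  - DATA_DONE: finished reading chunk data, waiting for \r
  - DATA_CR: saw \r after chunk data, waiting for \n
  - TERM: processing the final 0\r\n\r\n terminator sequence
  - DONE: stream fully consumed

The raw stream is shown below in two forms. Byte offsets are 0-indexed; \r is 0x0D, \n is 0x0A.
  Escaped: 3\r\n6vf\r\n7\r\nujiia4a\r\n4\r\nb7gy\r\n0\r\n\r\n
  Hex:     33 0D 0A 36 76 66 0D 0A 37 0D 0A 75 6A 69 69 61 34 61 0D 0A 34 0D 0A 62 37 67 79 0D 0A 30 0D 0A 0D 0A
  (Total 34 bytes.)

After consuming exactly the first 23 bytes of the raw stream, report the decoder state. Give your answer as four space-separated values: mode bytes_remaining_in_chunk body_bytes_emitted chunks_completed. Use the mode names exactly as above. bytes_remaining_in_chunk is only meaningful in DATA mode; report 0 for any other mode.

Byte 0 = '3': mode=SIZE remaining=0 emitted=0 chunks_done=0
Byte 1 = 0x0D: mode=SIZE_CR remaining=0 emitted=0 chunks_done=0
Byte 2 = 0x0A: mode=DATA remaining=3 emitted=0 chunks_done=0
Byte 3 = '6': mode=DATA remaining=2 emitted=1 chunks_done=0
Byte 4 = 'v': mode=DATA remaining=1 emitted=2 chunks_done=0
Byte 5 = 'f': mode=DATA_DONE remaining=0 emitted=3 chunks_done=0
Byte 6 = 0x0D: mode=DATA_CR remaining=0 emitted=3 chunks_done=0
Byte 7 = 0x0A: mode=SIZE remaining=0 emitted=3 chunks_done=1
Byte 8 = '7': mode=SIZE remaining=0 emitted=3 chunks_done=1
Byte 9 = 0x0D: mode=SIZE_CR remaining=0 emitted=3 chunks_done=1
Byte 10 = 0x0A: mode=DATA remaining=7 emitted=3 chunks_done=1
Byte 11 = 'u': mode=DATA remaining=6 emitted=4 chunks_done=1
Byte 12 = 'j': mode=DATA remaining=5 emitted=5 chunks_done=1
Byte 13 = 'i': mode=DATA remaining=4 emitted=6 chunks_done=1
Byte 14 = 'i': mode=DATA remaining=3 emitted=7 chunks_done=1
Byte 15 = 'a': mode=DATA remaining=2 emitted=8 chunks_done=1
Byte 16 = '4': mode=DATA remaining=1 emitted=9 chunks_done=1
Byte 17 = 'a': mode=DATA_DONE remaining=0 emitted=10 chunks_done=1
Byte 18 = 0x0D: mode=DATA_CR remaining=0 emitted=10 chunks_done=1
Byte 19 = 0x0A: mode=SIZE remaining=0 emitted=10 chunks_done=2
Byte 20 = '4': mode=SIZE remaining=0 emitted=10 chunks_done=2
Byte 21 = 0x0D: mode=SIZE_CR remaining=0 emitted=10 chunks_done=2
Byte 22 = 0x0A: mode=DATA remaining=4 emitted=10 chunks_done=2

Answer: DATA 4 10 2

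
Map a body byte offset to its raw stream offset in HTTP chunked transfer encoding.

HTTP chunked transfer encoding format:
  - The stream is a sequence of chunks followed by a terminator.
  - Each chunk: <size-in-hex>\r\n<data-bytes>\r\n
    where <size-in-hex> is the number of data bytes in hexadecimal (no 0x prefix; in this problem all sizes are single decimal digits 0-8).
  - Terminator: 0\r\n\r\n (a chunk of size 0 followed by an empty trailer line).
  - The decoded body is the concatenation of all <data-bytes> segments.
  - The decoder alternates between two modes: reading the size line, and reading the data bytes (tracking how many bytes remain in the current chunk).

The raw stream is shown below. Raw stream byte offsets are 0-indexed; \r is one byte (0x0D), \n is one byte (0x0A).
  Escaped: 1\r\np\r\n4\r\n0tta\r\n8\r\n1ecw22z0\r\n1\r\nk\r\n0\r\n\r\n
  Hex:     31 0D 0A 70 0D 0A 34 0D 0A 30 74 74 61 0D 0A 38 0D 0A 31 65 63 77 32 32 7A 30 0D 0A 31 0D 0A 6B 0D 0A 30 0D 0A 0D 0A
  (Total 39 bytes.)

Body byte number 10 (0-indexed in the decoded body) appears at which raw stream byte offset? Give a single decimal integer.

Chunk 1: stream[0..1]='1' size=0x1=1, data at stream[3..4]='p' -> body[0..1], body so far='p'
Chunk 2: stream[6..7]='4' size=0x4=4, data at stream[9..13]='0tta' -> body[1..5], body so far='p0tta'
Chunk 3: stream[15..16]='8' size=0x8=8, data at stream[18..26]='1ecw22z0' -> body[5..13], body so far='p0tta1ecw22z0'
Chunk 4: stream[28..29]='1' size=0x1=1, data at stream[31..32]='k' -> body[13..14], body so far='p0tta1ecw22z0k'
Chunk 5: stream[34..35]='0' size=0 (terminator). Final body='p0tta1ecw22z0k' (14 bytes)
Body byte 10 at stream offset 23

Answer: 23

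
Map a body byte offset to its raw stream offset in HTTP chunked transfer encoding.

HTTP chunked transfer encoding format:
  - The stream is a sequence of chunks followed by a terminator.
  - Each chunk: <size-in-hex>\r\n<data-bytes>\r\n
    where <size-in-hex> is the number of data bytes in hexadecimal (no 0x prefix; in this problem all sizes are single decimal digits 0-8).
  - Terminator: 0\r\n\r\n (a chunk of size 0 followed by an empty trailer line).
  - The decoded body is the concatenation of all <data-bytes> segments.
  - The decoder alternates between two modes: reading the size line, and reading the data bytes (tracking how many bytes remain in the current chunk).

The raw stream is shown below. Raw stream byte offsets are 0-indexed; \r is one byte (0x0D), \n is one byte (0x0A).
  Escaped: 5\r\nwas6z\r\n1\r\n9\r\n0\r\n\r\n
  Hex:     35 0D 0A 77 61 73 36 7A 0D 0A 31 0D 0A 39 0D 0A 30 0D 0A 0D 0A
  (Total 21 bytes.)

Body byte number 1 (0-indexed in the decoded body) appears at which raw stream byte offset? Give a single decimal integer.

Chunk 1: stream[0..1]='5' size=0x5=5, data at stream[3..8]='was6z' -> body[0..5], body so far='was6z'
Chunk 2: stream[10..11]='1' size=0x1=1, data at stream[13..14]='9' -> body[5..6], body so far='was6z9'
Chunk 3: stream[16..17]='0' size=0 (terminator). Final body='was6z9' (6 bytes)
Body byte 1 at stream offset 4

Answer: 4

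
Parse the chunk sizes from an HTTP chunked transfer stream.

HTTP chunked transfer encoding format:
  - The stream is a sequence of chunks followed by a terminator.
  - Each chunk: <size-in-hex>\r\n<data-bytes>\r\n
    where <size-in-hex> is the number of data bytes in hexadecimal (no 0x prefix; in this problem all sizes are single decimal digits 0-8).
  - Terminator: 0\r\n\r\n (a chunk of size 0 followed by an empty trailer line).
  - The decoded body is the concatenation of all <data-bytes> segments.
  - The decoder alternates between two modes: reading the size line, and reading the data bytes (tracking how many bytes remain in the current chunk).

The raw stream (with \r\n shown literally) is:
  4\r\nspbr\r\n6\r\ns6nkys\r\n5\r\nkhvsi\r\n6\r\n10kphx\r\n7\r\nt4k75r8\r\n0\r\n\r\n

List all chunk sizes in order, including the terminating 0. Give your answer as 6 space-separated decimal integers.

Answer: 4 6 5 6 7 0

Derivation:
Chunk 1: stream[0..1]='4' size=0x4=4, data at stream[3..7]='spbr' -> body[0..4], body so far='spbr'
Chunk 2: stream[9..10]='6' size=0x6=6, data at stream[12..18]='s6nkys' -> body[4..10], body so far='spbrs6nkys'
Chunk 3: stream[20..21]='5' size=0x5=5, data at stream[23..28]='khvsi' -> body[10..15], body so far='spbrs6nkyskhvsi'
Chunk 4: stream[30..31]='6' size=0x6=6, data at stream[33..39]='10kphx' -> body[15..21], body so far='spbrs6nkyskhvsi10kphx'
Chunk 5: stream[41..42]='7' size=0x7=7, data at stream[44..51]='t4k75r8' -> body[21..28], body so far='spbrs6nkyskhvsi10kphxt4k75r8'
Chunk 6: stream[53..54]='0' size=0 (terminator). Final body='spbrs6nkyskhvsi10kphxt4k75r8' (28 bytes)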